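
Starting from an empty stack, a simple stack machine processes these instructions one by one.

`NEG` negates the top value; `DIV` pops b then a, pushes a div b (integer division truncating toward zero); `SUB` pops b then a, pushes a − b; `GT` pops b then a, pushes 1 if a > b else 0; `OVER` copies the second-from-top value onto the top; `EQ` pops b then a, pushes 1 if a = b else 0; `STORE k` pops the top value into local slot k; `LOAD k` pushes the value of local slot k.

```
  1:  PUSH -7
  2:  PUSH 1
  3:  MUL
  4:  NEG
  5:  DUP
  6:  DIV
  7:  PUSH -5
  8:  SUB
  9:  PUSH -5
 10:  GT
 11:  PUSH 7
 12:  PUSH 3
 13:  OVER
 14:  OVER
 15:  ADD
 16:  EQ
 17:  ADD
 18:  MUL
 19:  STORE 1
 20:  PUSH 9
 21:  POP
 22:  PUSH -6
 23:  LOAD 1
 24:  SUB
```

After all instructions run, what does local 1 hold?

PUSH -7 → [-7]
PUSH 1  → [-7, 1]
MUL     → [-7]
NEG     → [7]
DUP     → [7, 7]
DIV     → [1]
PUSH -5 → [1, -5]
SUB     → [6]
PUSH -5 → [6, -5]
GT      → [1]
PUSH 7  → [1, 7]
PUSH 3  → [1, 7, 3]
OVER    → [1, 7, 3, 7]
OVER    → [1, 7, 3, 7, 3]
ADD     → [1, 7, 3, 10]
EQ      → [1, 7, 0]
ADD     → [1, 7]
MUL     → [7]
STORE 1 → []
PUSH 9  → [9]
POP     → []
PUSH -6 → [-6]
LOAD 1  → [-6, 7]
SUB     → [-13]

7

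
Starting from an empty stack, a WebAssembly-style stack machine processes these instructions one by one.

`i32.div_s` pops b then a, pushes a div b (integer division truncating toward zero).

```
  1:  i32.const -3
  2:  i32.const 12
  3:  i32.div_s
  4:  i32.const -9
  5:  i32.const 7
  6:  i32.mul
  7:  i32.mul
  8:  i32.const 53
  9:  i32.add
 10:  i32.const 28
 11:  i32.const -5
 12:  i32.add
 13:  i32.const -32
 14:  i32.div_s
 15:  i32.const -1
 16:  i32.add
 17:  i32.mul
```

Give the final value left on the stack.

i32.const -3  → -3
i32.const 12  → -3 12
i32.div_s     → 0
i32.const -9  → 0 -9
i32.const 7   → 0 -9 7
i32.mul       → 0 -63
i32.mul       → 0
i32.const 53  → 0 53
i32.add       → 53
i32.const 28  → 53 28
i32.const -5  → 53 28 -5
i32.add       → 53 23
i32.const -32 → 53 23 -32
i32.div_s     → 53 0
i32.const -1  → 53 0 -1
i32.add       → 53 -1
i32.mul       → -53

-53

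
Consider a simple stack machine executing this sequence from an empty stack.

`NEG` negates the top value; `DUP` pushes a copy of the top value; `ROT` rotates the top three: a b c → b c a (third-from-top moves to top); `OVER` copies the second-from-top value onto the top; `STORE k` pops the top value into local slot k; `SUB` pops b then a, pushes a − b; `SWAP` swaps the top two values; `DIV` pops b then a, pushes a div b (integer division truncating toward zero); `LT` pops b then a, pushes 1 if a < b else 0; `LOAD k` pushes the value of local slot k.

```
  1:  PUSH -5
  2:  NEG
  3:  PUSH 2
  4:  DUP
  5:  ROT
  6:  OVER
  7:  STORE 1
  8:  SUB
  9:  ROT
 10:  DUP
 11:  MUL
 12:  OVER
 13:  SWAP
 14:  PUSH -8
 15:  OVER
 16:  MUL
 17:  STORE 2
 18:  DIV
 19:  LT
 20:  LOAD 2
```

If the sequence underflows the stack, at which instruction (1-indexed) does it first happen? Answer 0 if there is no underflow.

PUSH -5 : -5
NEG     : 5
PUSH 2  : 5 2
DUP     : 5 2 2
ROT     : 2 2 5
OVER    : 2 2 5 2
STORE 1 : 2 2 5
SUB     : 2 -3
ROT  — needs 3 operands, stack has 2 → underflow

9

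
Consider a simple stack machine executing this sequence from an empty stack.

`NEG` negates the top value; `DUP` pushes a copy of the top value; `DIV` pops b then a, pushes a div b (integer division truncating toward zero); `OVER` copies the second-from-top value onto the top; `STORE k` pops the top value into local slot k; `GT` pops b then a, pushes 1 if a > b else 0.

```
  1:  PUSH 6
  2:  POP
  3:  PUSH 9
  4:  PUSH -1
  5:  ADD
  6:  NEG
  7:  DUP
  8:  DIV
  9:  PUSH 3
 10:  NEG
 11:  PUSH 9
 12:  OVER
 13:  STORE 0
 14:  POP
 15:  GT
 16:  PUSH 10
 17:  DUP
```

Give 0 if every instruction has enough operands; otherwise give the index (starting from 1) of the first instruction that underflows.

PUSH 6   6
POP      (empty)
PUSH 9   9
PUSH -1  9 -1
ADD      8
NEG      -8
DUP      -8 -8
DIV      1
PUSH 3   1 3
NEG      1 -3
PUSH 9   1 -3 9
OVER     1 -3 9 -3
STORE 0  1 -3 9
POP      1 -3
GT       1
PUSH 10  1 10
DUP      1 10 10

0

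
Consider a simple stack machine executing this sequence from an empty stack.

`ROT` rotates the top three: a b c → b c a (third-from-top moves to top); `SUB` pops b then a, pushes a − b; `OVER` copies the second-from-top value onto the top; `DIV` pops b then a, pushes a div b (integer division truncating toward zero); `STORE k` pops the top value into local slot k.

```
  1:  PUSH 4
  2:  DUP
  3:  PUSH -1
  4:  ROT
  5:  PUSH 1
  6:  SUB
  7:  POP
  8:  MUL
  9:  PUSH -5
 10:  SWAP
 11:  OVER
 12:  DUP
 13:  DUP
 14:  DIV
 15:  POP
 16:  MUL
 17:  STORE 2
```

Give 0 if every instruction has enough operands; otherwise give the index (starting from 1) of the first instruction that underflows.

PUSH 4   4
DUP      4 4
PUSH -1  4 4 -1
ROT      4 -1 4
PUSH 1   4 -1 4 1
SUB      4 -1 3
POP      4 -1
MUL      -4
PUSH -5  -4 -5
SWAP     -5 -4
OVER     -5 -4 -5
DUP      -5 -4 -5 -5
DUP      -5 -4 -5 -5 -5
DIV      -5 -4 -5 1
POP      -5 -4 -5
MUL      -5 20
STORE 2  -5

0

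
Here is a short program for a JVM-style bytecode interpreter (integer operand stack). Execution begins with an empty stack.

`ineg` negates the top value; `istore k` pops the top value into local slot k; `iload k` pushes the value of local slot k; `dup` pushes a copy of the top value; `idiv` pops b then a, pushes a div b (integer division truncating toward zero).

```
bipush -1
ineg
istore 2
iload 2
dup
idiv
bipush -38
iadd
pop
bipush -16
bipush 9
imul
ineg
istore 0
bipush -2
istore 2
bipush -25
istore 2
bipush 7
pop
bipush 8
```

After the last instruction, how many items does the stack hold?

bipush -1   [-1]
ineg        [1]
istore 2    []
iload 2     [1]
dup         [1, 1]
idiv        [1]
bipush -38  [1, -38]
iadd        [-37]
pop         []
bipush -16  [-16]
bipush 9    [-16, 9]
imul        [-144]
ineg        [144]
istore 0    []
bipush -2   [-2]
istore 2    []
bipush -25  [-25]
istore 2    []
bipush 7    [7]
pop         []
bipush 8    [8]

1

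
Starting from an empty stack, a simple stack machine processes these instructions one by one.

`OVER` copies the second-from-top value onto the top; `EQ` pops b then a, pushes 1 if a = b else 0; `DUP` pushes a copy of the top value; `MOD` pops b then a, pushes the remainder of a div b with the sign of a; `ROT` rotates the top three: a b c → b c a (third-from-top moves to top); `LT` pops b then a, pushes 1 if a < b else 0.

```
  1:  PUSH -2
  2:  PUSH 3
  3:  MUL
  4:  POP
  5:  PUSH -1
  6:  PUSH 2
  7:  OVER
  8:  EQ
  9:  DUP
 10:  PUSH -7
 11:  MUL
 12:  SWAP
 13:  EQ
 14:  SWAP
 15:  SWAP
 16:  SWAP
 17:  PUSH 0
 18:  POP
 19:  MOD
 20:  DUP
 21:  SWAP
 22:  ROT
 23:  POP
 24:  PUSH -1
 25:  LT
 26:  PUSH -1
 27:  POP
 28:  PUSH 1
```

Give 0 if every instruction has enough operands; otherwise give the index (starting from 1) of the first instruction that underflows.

22

PUSH -2 → -2
PUSH 3  → -2 3
MUL     → -6
POP     → (empty)
PUSH -1 → -1
PUSH 2  → -1 2
OVER    → -1 2 -1
EQ      → -1 0
DUP     → -1 0 0
PUSH -7 → -1 0 0 -7
MUL     → -1 0 0
SWAP    → -1 0 0
EQ      → -1 1
SWAP    → 1 -1
SWAP    → -1 1
SWAP    → 1 -1
PUSH 0  → 1 -1 0
POP     → 1 -1
MOD     → 0
DUP     → 0 0
SWAP    → 0 0
ROT  — needs 3 operands, stack has 2 → underflow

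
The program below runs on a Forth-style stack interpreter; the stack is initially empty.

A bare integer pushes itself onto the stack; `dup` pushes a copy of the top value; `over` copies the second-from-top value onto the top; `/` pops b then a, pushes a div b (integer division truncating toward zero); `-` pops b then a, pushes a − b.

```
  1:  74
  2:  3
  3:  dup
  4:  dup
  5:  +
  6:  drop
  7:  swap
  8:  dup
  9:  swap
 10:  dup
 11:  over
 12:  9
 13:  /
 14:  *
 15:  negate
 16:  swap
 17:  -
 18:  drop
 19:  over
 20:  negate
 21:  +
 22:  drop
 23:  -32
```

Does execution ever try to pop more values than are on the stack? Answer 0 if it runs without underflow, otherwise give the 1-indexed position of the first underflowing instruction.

74     → [74]
3      → [74, 3]
dup    → [74, 3, 3]
dup    → [74, 3, 3, 3]
+      → [74, 3, 6]
drop   → [74, 3]
swap   → [3, 74]
dup    → [3, 74, 74]
swap   → [3, 74, 74]
dup    → [3, 74, 74, 74]
over   → [3, 74, 74, 74, 74]
9      → [3, 74, 74, 74, 74, 9]
/      → [3, 74, 74, 74, 8]
*      → [3, 74, 74, 592]
negate → [3, 74, 74, -592]
swap   → [3, 74, -592, 74]
-      → [3, 74, -666]
drop   → [3, 74]
over   → [3, 74, 3]
negate → [3, 74, -3]
+      → [3, 71]
drop   → [3]
-32    → [3, -32]

0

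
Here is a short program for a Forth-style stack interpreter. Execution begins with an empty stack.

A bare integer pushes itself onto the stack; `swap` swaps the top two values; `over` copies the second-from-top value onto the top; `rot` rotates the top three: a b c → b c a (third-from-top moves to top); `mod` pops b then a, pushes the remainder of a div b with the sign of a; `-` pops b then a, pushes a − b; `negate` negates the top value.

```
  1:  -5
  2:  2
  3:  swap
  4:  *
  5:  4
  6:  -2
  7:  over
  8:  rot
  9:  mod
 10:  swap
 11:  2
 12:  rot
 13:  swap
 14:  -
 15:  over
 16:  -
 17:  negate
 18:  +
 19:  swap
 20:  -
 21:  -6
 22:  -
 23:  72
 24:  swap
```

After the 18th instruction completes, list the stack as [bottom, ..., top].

-5     → [-5]
2      → [-5, 2]
swap   → [2, -5]
*      → [-10]
4      → [-10, 4]
-2     → [-10, 4, -2]
over   → [-10, 4, -2, 4]
rot    → [-10, -2, 4, 4]
mod    → [-10, -2, 0]
swap   → [-10, 0, -2]
2      → [-10, 0, -2, 2]
rot    → [-10, -2, 2, 0]
swap   → [-10, -2, 0, 2]
-      → [-10, -2, -2]
over   → [-10, -2, -2, -2]
-      → [-10, -2, 0]
negate → [-10, -2, 0]
+      → [-10, -2]

[-10, -2]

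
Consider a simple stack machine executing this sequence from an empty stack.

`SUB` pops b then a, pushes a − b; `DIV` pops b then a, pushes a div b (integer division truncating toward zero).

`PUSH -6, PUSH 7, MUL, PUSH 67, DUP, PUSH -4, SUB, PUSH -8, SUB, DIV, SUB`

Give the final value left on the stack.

PUSH -6  [-6]
PUSH 7   [-6, 7]
MUL      [-42]
PUSH 67  [-42, 67]
DUP      [-42, 67, 67]
PUSH -4  [-42, 67, 67, -4]
SUB      [-42, 67, 71]
PUSH -8  [-42, 67, 71, -8]
SUB      [-42, 67, 79]
DIV      [-42, 0]
SUB      [-42]

-42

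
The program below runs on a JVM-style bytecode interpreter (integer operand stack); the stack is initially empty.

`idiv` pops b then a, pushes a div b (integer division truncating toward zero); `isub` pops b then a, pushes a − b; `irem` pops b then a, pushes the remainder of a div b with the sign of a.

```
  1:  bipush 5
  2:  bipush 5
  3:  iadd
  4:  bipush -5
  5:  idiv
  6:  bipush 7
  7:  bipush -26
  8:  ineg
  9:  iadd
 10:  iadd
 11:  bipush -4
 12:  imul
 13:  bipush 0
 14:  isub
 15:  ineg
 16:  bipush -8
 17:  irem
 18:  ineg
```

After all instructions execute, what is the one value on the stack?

bipush 5   → [5]
bipush 5   → [5, 5]
iadd       → [10]
bipush -5  → [10, -5]
idiv       → [-2]
bipush 7   → [-2, 7]
bipush -26 → [-2, 7, -26]
ineg       → [-2, 7, 26]
iadd       → [-2, 33]
iadd       → [31]
bipush -4  → [31, -4]
imul       → [-124]
bipush 0   → [-124, 0]
isub       → [-124]
ineg       → [124]
bipush -8  → [124, -8]
irem       → [4]
ineg       → [-4]

-4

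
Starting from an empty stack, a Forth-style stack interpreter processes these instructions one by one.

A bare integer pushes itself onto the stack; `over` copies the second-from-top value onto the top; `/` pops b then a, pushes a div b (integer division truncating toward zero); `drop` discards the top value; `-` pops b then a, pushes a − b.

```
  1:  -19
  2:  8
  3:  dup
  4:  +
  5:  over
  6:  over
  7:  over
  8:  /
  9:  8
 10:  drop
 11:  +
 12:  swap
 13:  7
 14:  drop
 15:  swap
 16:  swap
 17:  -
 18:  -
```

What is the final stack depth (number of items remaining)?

1

-19   [-19]
8     [-19, 8]
dup   [-19, 8, 8]
+     [-19, 16]
over  [-19, 16, -19]
over  [-19, 16, -19, 16]
over  [-19, 16, -19, 16, -19]
/     [-19, 16, -19, 0]
8     [-19, 16, -19, 0, 8]
drop  [-19, 16, -19, 0]
+     [-19, 16, -19]
swap  [-19, -19, 16]
7     [-19, -19, 16, 7]
drop  [-19, -19, 16]
swap  [-19, 16, -19]
swap  [-19, -19, 16]
-     [-19, -35]
-     [16]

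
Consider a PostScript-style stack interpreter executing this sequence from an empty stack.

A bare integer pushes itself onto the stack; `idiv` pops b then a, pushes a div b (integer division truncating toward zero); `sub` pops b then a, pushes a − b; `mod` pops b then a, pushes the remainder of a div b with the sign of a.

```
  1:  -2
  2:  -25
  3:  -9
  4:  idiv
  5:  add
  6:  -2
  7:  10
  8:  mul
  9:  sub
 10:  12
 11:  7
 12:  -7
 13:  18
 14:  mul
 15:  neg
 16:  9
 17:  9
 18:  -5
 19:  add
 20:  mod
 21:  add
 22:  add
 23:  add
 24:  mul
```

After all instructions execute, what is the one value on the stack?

-2   : -2
-25  : -2 -25
-9   : -2 -25 -9
idiv : -2 2
add  : 0
-2   : 0 -2
10   : 0 -2 10
mul  : 0 -20
sub  : 20
12   : 20 12
7    : 20 12 7
-7   : 20 12 7 -7
18   : 20 12 7 -7 18
mul  : 20 12 7 -126
neg  : 20 12 7 126
9    : 20 12 7 126 9
9    : 20 12 7 126 9 9
-5   : 20 12 7 126 9 9 -5
add  : 20 12 7 126 9 4
mod  : 20 12 7 126 1
add  : 20 12 7 127
add  : 20 12 134
add  : 20 146
mul  : 2920

2920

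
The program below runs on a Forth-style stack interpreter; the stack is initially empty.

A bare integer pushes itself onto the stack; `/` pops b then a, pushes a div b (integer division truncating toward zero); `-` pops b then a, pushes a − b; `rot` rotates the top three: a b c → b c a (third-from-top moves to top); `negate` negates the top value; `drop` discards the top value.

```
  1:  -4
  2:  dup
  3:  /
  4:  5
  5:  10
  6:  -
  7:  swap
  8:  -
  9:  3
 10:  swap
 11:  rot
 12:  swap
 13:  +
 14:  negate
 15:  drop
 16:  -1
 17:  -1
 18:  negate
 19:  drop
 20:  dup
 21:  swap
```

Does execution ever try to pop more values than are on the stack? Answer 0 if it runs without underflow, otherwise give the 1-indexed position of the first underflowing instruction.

-4    [-4]
dup   [-4, -4]
/     [1]
5     [1, 5]
10    [1, 5, 10]
-     [1, -5]
swap  [-5, 1]
-     [-6]
3     [-6, 3]
swap  [3, -6]
rot  — needs 3 operands, stack has 2 → underflow

11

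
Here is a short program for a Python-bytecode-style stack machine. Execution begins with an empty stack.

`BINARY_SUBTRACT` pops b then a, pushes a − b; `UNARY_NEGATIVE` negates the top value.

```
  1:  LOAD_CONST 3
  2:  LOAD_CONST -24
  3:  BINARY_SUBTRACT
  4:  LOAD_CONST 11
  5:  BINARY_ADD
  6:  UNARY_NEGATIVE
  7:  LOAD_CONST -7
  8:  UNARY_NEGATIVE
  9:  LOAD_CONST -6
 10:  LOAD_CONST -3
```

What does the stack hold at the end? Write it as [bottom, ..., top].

LOAD_CONST 3    -> 3
LOAD_CONST -24  -> 3 -24
BINARY_SUBTRACT -> 27
LOAD_CONST 11   -> 27 11
BINARY_ADD      -> 38
UNARY_NEGATIVE  -> -38
LOAD_CONST -7   -> -38 -7
UNARY_NEGATIVE  -> -38 7
LOAD_CONST -6   -> -38 7 -6
LOAD_CONST -3   -> -38 7 -6 -3

[-38, 7, -6, -3]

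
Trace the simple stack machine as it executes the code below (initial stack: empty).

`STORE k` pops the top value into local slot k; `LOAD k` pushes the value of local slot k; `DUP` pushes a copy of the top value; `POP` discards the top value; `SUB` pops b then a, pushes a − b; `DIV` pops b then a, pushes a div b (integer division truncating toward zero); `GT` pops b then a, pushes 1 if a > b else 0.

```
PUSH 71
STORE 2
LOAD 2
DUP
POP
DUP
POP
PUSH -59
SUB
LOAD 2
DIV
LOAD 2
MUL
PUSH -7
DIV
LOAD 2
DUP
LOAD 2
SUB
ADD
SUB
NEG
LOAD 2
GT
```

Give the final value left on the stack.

1

PUSH 71   71
STORE 2   (empty)
LOAD 2    71
DUP       71 71
POP       71
DUP       71 71
POP       71
PUSH -59  71 -59
SUB       130
LOAD 2    130 71
DIV       1
LOAD 2    1 71
MUL       71
PUSH -7   71 -7
DIV       -10
LOAD 2    -10 71
DUP       -10 71 71
LOAD 2    -10 71 71 71
SUB       -10 71 0
ADD       -10 71
SUB       -81
NEG       81
LOAD 2    81 71
GT        1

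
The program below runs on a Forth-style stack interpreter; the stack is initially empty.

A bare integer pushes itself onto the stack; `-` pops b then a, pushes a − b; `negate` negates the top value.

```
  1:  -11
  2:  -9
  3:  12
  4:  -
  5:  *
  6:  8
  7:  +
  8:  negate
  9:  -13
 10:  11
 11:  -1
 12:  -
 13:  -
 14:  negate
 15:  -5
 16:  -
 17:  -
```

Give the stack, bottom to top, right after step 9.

-11     [-11]
-9      [-11, -9]
12      [-11, -9, 12]
-       [-11, -21]
*       [231]
8       [231, 8]
+       [239]
negate  [-239]
-13     [-239, -13]

[-239, -13]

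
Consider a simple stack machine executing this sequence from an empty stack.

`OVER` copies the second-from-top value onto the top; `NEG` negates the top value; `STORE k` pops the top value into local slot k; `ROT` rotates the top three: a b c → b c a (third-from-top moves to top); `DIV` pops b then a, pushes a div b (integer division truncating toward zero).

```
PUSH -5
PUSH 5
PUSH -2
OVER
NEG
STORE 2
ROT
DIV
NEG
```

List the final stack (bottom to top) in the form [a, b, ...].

PUSH -5  [-5]
PUSH 5   [-5, 5]
PUSH -2  [-5, 5, -2]
OVER     [-5, 5, -2, 5]
NEG      [-5, 5, -2, -5]
STORE 2  [-5, 5, -2]
ROT      [5, -2, -5]
DIV      [5, 0]
NEG      [5, 0]

[5, 0]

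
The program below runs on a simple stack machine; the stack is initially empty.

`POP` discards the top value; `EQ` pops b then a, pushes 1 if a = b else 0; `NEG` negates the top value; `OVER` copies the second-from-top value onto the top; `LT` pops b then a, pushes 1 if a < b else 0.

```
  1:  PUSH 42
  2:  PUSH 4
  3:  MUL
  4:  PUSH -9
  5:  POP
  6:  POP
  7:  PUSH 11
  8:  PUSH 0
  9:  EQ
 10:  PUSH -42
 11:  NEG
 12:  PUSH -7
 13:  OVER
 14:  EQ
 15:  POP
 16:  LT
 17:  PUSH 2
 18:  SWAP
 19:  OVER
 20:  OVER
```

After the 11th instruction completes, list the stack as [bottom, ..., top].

PUSH 42  : [42]
PUSH 4   : [42, 4]
MUL      : [168]
PUSH -9  : [168, -9]
POP      : [168]
POP      : []
PUSH 11  : [11]
PUSH 0   : [11, 0]
EQ       : [0]
PUSH -42 : [0, -42]
NEG      : [0, 42]

[0, 42]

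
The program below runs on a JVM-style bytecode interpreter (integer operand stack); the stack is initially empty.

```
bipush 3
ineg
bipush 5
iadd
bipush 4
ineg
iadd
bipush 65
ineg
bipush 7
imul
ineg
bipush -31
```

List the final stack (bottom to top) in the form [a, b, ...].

bipush 3    3
ineg        -3
bipush 5    -3 5
iadd        2
bipush 4    2 4
ineg        2 -4
iadd        -2
bipush 65   -2 65
ineg        -2 -65
bipush 7    -2 -65 7
imul        -2 -455
ineg        -2 455
bipush -31  -2 455 -31

[-2, 455, -31]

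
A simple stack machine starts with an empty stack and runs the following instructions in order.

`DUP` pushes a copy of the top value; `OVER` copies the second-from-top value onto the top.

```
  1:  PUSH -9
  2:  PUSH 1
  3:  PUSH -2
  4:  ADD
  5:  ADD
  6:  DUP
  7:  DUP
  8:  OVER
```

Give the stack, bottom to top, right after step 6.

[-10, -10]

PUSH -9 : [-9]
PUSH 1  : [-9, 1]
PUSH -2 : [-9, 1, -2]
ADD     : [-9, -1]
ADD     : [-10]
DUP     : [-10, -10]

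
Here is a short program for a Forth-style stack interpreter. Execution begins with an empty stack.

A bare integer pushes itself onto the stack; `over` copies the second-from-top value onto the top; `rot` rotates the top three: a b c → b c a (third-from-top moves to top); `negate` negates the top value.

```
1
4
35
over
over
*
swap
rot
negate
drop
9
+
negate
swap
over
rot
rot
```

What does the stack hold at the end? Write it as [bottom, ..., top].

[1, -44, -44, 140]

1      -> [1]
4      -> [1, 4]
35     -> [1, 4, 35]
over   -> [1, 4, 35, 4]
over   -> [1, 4, 35, 4, 35]
*      -> [1, 4, 35, 140]
swap   -> [1, 4, 140, 35]
rot    -> [1, 140, 35, 4]
negate -> [1, 140, 35, -4]
drop   -> [1, 140, 35]
9      -> [1, 140, 35, 9]
+      -> [1, 140, 44]
negate -> [1, 140, -44]
swap   -> [1, -44, 140]
over   -> [1, -44, 140, -44]
rot    -> [1, 140, -44, -44]
rot    -> [1, -44, -44, 140]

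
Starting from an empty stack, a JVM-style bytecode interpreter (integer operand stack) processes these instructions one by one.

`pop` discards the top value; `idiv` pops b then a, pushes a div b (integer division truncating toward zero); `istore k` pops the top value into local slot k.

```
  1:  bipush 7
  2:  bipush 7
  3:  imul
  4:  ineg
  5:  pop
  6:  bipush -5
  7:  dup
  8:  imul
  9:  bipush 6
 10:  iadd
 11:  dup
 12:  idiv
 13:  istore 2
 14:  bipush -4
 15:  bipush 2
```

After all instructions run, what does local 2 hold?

1

bipush 7  : 7
bipush 7  : 7 7
imul      : 49
ineg      : -49
pop       : (empty)
bipush -5 : -5
dup       : -5 -5
imul      : 25
bipush 6  : 25 6
iadd      : 31
dup       : 31 31
idiv      : 1
istore 2  : (empty)
bipush -4 : -4
bipush 2  : -4 2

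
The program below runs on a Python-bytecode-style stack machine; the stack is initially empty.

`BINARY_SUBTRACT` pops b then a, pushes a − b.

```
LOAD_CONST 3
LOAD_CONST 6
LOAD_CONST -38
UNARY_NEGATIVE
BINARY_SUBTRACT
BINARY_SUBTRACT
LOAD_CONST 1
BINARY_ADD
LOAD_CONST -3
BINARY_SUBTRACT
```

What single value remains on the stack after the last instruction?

39

LOAD_CONST 3    : [3]
LOAD_CONST 6    : [3, 6]
LOAD_CONST -38  : [3, 6, -38]
UNARY_NEGATIVE  : [3, 6, 38]
BINARY_SUBTRACT : [3, -32]
BINARY_SUBTRACT : [35]
LOAD_CONST 1    : [35, 1]
BINARY_ADD      : [36]
LOAD_CONST -3   : [36, -3]
BINARY_SUBTRACT : [39]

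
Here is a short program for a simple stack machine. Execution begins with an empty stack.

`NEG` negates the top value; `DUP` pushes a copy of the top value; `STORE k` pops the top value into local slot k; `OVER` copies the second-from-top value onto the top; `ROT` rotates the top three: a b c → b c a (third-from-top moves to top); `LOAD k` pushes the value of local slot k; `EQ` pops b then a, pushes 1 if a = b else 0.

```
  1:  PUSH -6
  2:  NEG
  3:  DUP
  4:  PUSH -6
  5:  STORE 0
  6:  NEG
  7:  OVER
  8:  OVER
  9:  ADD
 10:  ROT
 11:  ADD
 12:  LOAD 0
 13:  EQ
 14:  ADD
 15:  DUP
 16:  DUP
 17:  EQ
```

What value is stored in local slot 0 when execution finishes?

PUSH -6 → -6
NEG     → 6
DUP     → 6 6
PUSH -6 → 6 6 -6
STORE 0 → 6 6
NEG     → 6 -6
OVER    → 6 -6 6
OVER    → 6 -6 6 -6
ADD     → 6 -6 0
ROT     → -6 0 6
ADD     → -6 6
LOAD 0  → -6 6 -6
EQ      → -6 0
ADD     → -6
DUP     → -6 -6
DUP     → -6 -6 -6
EQ      → -6 1

-6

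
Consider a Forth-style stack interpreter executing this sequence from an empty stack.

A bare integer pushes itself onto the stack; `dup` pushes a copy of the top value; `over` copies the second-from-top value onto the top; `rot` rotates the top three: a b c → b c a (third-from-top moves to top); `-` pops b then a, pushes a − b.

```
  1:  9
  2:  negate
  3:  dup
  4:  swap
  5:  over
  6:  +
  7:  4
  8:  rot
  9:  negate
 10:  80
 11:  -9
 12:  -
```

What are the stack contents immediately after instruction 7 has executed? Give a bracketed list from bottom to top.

9      → 9
negate → -9
dup    → -9 -9
swap   → -9 -9
over   → -9 -9 -9
+      → -9 -18
4      → -9 -18 4

[-9, -18, 4]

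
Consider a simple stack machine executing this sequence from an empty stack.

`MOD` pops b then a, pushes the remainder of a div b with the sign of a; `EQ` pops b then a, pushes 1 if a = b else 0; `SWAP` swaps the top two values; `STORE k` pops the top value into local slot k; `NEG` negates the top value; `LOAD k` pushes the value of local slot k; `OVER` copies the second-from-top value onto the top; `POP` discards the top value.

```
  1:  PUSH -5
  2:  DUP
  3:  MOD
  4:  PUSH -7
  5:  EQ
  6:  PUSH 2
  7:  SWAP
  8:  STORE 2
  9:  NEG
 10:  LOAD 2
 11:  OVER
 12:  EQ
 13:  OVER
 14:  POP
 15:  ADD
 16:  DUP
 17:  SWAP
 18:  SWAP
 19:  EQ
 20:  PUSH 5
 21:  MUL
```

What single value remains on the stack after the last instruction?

PUSH -5 : [-5]
DUP     : [-5, -5]
MOD     : [0]
PUSH -7 : [0, -7]
EQ      : [0]
PUSH 2  : [0, 2]
SWAP    : [2, 0]
STORE 2 : [2]
NEG     : [-2]
LOAD 2  : [-2, 0]
OVER    : [-2, 0, -2]
EQ      : [-2, 0]
OVER    : [-2, 0, -2]
POP     : [-2, 0]
ADD     : [-2]
DUP     : [-2, -2]
SWAP    : [-2, -2]
SWAP    : [-2, -2]
EQ      : [1]
PUSH 5  : [1, 5]
MUL     : [5]

5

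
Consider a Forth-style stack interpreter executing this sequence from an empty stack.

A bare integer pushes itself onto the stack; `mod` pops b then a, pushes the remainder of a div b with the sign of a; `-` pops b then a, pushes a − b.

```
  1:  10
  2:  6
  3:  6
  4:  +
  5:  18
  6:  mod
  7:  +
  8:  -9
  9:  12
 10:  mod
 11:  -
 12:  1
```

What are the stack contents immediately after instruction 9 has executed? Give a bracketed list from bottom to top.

10   [10]
6    [10, 6]
6    [10, 6, 6]
+    [10, 12]
18   [10, 12, 18]
mod  [10, 12]
+    [22]
-9   [22, -9]
12   [22, -9, 12]

[22, -9, 12]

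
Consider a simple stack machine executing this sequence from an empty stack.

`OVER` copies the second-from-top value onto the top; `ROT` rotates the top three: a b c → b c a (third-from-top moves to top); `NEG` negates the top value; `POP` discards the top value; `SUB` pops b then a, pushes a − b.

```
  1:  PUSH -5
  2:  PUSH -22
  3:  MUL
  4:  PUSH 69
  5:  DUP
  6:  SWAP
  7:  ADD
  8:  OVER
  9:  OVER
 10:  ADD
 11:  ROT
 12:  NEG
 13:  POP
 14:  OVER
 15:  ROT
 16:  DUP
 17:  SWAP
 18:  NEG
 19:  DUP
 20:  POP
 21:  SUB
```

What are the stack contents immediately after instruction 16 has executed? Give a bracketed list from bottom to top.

PUSH -5  → [-5]
PUSH -22 → [-5, -22]
MUL      → [110]
PUSH 69  → [110, 69]
DUP      → [110, 69, 69]
SWAP     → [110, 69, 69]
ADD      → [110, 138]
OVER     → [110, 138, 110]
OVER     → [110, 138, 110, 138]
ADD      → [110, 138, 248]
ROT      → [138, 248, 110]
NEG      → [138, 248, -110]
POP      → [138, 248]
OVER     → [138, 248, 138]
ROT      → [248, 138, 138]
DUP      → [248, 138, 138, 138]

[248, 138, 138, 138]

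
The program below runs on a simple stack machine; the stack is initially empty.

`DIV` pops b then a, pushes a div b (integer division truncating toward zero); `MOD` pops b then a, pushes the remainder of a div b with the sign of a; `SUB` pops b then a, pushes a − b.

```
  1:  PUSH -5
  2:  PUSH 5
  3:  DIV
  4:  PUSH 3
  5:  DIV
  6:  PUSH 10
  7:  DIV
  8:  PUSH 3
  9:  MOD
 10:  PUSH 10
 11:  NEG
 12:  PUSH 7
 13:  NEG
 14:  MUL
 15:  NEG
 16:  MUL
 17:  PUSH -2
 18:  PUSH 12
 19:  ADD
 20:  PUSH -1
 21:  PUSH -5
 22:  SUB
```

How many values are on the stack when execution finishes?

PUSH -5 : [-5]
PUSH 5  : [-5, 5]
DIV     : [-1]
PUSH 3  : [-1, 3]
DIV     : [0]
PUSH 10 : [0, 10]
DIV     : [0]
PUSH 3  : [0, 3]
MOD     : [0]
PUSH 10 : [0, 10]
NEG     : [0, -10]
PUSH 7  : [0, -10, 7]
NEG     : [0, -10, -7]
MUL     : [0, 70]
NEG     : [0, -70]
MUL     : [0]
PUSH -2 : [0, -2]
PUSH 12 : [0, -2, 12]
ADD     : [0, 10]
PUSH -1 : [0, 10, -1]
PUSH -5 : [0, 10, -1, -5]
SUB     : [0, 10, 4]

3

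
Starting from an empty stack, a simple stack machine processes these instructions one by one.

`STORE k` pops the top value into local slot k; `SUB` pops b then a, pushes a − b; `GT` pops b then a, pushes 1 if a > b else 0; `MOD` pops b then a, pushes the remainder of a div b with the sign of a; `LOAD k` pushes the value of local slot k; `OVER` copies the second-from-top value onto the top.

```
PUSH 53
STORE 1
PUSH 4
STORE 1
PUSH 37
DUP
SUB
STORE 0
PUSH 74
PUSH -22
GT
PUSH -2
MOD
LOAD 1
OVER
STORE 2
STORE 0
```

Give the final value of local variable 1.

4

PUSH 53  -> [53]
STORE 1  -> []
PUSH 4   -> [4]
STORE 1  -> []
PUSH 37  -> [37]
DUP      -> [37, 37]
SUB      -> [0]
STORE 0  -> []
PUSH 74  -> [74]
PUSH -22 -> [74, -22]
GT       -> [1]
PUSH -2  -> [1, -2]
MOD      -> [1]
LOAD 1   -> [1, 4]
OVER     -> [1, 4, 1]
STORE 2  -> [1, 4]
STORE 0  -> [1]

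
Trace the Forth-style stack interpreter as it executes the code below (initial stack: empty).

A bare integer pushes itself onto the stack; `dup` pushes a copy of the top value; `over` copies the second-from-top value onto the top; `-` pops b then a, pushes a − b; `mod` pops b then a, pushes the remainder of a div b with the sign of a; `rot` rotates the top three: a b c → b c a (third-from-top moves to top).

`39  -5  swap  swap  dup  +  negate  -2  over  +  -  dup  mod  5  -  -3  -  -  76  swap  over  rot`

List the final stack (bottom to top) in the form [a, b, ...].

[41, 76, 76]

39     : 39
-5     : 39 -5
swap   : -5 39
swap   : 39 -5
dup    : 39 -5 -5
+      : 39 -10
negate : 39 10
-2     : 39 10 -2
over   : 39 10 -2 10
+      : 39 10 8
-      : 39 2
dup    : 39 2 2
mod    : 39 0
5      : 39 0 5
-      : 39 -5
-3     : 39 -5 -3
-      : 39 -2
-      : 41
76     : 41 76
swap   : 76 41
over   : 76 41 76
rot    : 41 76 76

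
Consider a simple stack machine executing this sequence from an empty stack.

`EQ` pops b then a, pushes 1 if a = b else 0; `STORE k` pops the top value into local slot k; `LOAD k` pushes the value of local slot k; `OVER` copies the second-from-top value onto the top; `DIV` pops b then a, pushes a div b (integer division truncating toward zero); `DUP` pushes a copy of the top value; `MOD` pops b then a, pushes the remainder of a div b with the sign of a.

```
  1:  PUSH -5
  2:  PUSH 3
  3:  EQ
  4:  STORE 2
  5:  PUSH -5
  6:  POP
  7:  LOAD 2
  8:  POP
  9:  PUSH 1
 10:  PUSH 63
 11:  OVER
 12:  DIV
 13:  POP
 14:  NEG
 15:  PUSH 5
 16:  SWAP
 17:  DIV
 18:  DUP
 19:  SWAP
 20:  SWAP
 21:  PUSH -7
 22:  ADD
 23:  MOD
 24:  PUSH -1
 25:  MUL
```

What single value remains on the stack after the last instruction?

5

PUSH -5  [-5]
PUSH 3   [-5, 3]
EQ       [0]
STORE 2  []
PUSH -5  [-5]
POP      []
LOAD 2   [0]
POP      []
PUSH 1   [1]
PUSH 63  [1, 63]
OVER     [1, 63, 1]
DIV      [1, 63]
POP      [1]
NEG      [-1]
PUSH 5   [-1, 5]
SWAP     [5, -1]
DIV      [-5]
DUP      [-5, -5]
SWAP     [-5, -5]
SWAP     [-5, -5]
PUSH -7  [-5, -5, -7]
ADD      [-5, -12]
MOD      [-5]
PUSH -1  [-5, -1]
MUL      [5]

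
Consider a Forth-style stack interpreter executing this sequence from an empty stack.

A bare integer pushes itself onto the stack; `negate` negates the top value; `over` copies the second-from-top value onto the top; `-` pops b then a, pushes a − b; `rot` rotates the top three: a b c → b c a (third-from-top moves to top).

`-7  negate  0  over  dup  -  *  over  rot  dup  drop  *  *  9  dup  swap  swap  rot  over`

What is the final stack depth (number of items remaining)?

-7     → [-7]
negate → [7]
0      → [7, 0]
over   → [7, 0, 7]
dup    → [7, 0, 7, 7]
-      → [7, 0, 0]
*      → [7, 0]
over   → [7, 0, 7]
rot    → [0, 7, 7]
dup    → [0, 7, 7, 7]
drop   → [0, 7, 7]
*      → [0, 49]
*      → [0]
9      → [0, 9]
dup    → [0, 9, 9]
swap   → [0, 9, 9]
swap   → [0, 9, 9]
rot    → [9, 9, 0]
over   → [9, 9, 0, 9]

4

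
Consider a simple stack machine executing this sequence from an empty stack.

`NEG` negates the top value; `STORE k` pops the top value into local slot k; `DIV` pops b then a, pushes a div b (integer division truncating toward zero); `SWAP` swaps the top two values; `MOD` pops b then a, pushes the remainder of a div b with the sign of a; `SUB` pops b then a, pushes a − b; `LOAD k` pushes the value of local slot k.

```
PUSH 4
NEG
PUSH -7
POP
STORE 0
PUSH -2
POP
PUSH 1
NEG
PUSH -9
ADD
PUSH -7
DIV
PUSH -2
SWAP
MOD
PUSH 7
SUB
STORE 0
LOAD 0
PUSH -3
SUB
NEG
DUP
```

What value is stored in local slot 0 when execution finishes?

PUSH 4  -> 4
NEG     -> -4
PUSH -7 -> -4 -7
POP     -> -4
STORE 0 -> (empty)
PUSH -2 -> -2
POP     -> (empty)
PUSH 1  -> 1
NEG     -> -1
PUSH -9 -> -1 -9
ADD     -> -10
PUSH -7 -> -10 -7
DIV     -> 1
PUSH -2 -> 1 -2
SWAP    -> -2 1
MOD     -> 0
PUSH 7  -> 0 7
SUB     -> -7
STORE 0 -> (empty)
LOAD 0  -> -7
PUSH -3 -> -7 -3
SUB     -> -4
NEG     -> 4
DUP     -> 4 4

-7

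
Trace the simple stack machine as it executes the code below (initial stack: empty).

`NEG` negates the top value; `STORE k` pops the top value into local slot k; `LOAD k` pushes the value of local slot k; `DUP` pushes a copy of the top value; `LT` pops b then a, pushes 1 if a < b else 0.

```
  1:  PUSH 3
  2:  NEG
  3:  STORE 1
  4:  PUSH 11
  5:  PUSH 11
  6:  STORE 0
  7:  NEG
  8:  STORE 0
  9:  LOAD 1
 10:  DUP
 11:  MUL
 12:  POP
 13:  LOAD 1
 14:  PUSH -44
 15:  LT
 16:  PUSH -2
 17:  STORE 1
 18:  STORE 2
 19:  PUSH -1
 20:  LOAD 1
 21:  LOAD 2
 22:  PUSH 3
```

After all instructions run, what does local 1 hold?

PUSH 3   -> [3]
NEG      -> [-3]
STORE 1  -> []
PUSH 11  -> [11]
PUSH 11  -> [11, 11]
STORE 0  -> [11]
NEG      -> [-11]
STORE 0  -> []
LOAD 1   -> [-3]
DUP      -> [-3, -3]
MUL      -> [9]
POP      -> []
LOAD 1   -> [-3]
PUSH -44 -> [-3, -44]
LT       -> [0]
PUSH -2  -> [0, -2]
STORE 1  -> [0]
STORE 2  -> []
PUSH -1  -> [-1]
LOAD 1   -> [-1, -2]
LOAD 2   -> [-1, -2, 0]
PUSH 3   -> [-1, -2, 0, 3]

-2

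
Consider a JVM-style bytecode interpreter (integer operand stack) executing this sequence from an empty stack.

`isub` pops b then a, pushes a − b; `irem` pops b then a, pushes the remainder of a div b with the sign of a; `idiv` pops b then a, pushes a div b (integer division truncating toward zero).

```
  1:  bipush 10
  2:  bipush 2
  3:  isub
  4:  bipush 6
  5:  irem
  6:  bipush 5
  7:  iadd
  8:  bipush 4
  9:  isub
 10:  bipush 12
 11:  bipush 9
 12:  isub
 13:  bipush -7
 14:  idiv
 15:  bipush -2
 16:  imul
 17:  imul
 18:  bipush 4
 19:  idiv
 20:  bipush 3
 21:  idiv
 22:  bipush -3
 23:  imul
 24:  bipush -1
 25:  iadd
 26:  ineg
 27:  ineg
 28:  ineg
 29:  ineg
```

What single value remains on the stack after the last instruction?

-1

bipush 10 : [10]
bipush 2  : [10, 2]
isub      : [8]
bipush 6  : [8, 6]
irem      : [2]
bipush 5  : [2, 5]
iadd      : [7]
bipush 4  : [7, 4]
isub      : [3]
bipush 12 : [3, 12]
bipush 9  : [3, 12, 9]
isub      : [3, 3]
bipush -7 : [3, 3, -7]
idiv      : [3, 0]
bipush -2 : [3, 0, -2]
imul      : [3, 0]
imul      : [0]
bipush 4  : [0, 4]
idiv      : [0]
bipush 3  : [0, 3]
idiv      : [0]
bipush -3 : [0, -3]
imul      : [0]
bipush -1 : [0, -1]
iadd      : [-1]
ineg      : [1]
ineg      : [-1]
ineg      : [1]
ineg      : [-1]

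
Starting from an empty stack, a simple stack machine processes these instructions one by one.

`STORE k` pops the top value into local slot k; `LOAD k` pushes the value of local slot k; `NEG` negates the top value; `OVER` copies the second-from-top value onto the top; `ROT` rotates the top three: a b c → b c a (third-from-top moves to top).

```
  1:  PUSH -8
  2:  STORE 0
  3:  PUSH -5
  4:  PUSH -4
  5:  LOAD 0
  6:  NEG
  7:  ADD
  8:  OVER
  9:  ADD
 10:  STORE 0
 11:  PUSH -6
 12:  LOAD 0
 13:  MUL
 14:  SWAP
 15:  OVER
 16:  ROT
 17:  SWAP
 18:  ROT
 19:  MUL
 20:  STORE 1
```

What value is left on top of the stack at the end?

PUSH -8 -> -8
STORE 0 -> (empty)
PUSH -5 -> -5
PUSH -4 -> -5 -4
LOAD 0  -> -5 -4 -8
NEG     -> -5 -4 8
ADD     -> -5 4
OVER    -> -5 4 -5
ADD     -> -5 -1
STORE 0 -> -5
PUSH -6 -> -5 -6
LOAD 0  -> -5 -6 -1
MUL     -> -5 6
SWAP    -> 6 -5
OVER    -> 6 -5 6
ROT     -> -5 6 6
SWAP    -> -5 6 6
ROT     -> 6 6 -5
MUL     -> 6 -30
STORE 1 -> 6

6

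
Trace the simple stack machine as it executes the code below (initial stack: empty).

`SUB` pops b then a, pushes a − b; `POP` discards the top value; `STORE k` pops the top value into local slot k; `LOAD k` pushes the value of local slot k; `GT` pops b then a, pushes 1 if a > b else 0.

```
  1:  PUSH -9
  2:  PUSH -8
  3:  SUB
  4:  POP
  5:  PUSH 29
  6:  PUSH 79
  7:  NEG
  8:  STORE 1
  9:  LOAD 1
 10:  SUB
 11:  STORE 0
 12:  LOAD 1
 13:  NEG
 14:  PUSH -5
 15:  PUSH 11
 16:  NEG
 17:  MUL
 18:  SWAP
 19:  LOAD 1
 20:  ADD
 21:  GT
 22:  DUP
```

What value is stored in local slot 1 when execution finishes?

-79

PUSH -9 → -9
PUSH -8 → -9 -8
SUB     → -1
POP     → (empty)
PUSH 29 → 29
PUSH 79 → 29 79
NEG     → 29 -79
STORE 1 → 29
LOAD 1  → 29 -79
SUB     → 108
STORE 0 → (empty)
LOAD 1  → -79
NEG     → 79
PUSH -5 → 79 -5
PUSH 11 → 79 -5 11
NEG     → 79 -5 -11
MUL     → 79 55
SWAP    → 55 79
LOAD 1  → 55 79 -79
ADD     → 55 0
GT      → 1
DUP     → 1 1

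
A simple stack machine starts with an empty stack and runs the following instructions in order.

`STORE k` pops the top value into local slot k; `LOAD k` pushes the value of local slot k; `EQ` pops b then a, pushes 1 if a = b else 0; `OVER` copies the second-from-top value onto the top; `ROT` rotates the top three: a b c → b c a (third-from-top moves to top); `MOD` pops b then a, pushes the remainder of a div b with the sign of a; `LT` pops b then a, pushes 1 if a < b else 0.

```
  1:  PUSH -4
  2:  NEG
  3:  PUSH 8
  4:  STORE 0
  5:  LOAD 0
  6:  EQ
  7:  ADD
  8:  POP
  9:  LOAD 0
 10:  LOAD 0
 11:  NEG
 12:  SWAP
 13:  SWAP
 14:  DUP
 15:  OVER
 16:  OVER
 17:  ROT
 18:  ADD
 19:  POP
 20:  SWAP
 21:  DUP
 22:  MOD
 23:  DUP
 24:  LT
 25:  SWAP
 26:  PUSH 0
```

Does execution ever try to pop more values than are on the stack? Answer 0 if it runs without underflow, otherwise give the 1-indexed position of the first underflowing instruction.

PUSH -4 -> -4
NEG     -> 4
PUSH 8  -> 4 8
STORE 0 -> 4
LOAD 0  -> 4 8
EQ      -> 0
ADD  — needs 2 operands, stack has 1 → underflow

7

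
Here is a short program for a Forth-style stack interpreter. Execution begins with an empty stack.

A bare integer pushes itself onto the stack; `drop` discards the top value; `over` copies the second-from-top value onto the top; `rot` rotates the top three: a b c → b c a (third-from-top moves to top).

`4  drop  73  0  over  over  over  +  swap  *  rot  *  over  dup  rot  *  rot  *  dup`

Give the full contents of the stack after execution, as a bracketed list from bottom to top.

[0, 0, 0]

4    → [4]
drop → []
73   → [73]
0    → [73, 0]
over → [73, 0, 73]
over → [73, 0, 73, 0]
over → [73, 0, 73, 0, 73]
+    → [73, 0, 73, 73]
swap → [73, 0, 73, 73]
*    → [73, 0, 5329]
rot  → [0, 5329, 73]
*    → [0, 389017]
over → [0, 389017, 0]
dup  → [0, 389017, 0, 0]
rot  → [0, 0, 0, 389017]
*    → [0, 0, 0]
rot  → [0, 0, 0]
*    → [0, 0]
dup  → [0, 0, 0]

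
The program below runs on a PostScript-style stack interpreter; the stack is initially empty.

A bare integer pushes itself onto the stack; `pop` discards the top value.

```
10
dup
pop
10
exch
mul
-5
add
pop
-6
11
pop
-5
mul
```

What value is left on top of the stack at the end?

30

10   : 10
dup  : 10 10
pop  : 10
10   : 10 10
exch : 10 10
mul  : 100
-5   : 100 -5
add  : 95
pop  : (empty)
-6   : -6
11   : -6 11
pop  : -6
-5   : -6 -5
mul  : 30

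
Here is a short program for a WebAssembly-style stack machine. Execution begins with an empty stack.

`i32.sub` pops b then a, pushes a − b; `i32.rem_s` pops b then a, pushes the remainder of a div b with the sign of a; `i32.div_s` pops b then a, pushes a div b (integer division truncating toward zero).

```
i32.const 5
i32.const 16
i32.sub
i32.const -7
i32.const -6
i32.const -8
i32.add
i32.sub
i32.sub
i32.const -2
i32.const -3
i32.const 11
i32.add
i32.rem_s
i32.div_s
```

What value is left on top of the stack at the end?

i32.const 5   [5]
i32.const 16  [5, 16]
i32.sub       [-11]
i32.const -7  [-11, -7]
i32.const -6  [-11, -7, -6]
i32.const -8  [-11, -7, -6, -8]
i32.add       [-11, -7, -14]
i32.sub       [-11, 7]
i32.sub       [-18]
i32.const -2  [-18, -2]
i32.const -3  [-18, -2, -3]
i32.const 11  [-18, -2, -3, 11]
i32.add       [-18, -2, 8]
i32.rem_s     [-18, -2]
i32.div_s     [9]

9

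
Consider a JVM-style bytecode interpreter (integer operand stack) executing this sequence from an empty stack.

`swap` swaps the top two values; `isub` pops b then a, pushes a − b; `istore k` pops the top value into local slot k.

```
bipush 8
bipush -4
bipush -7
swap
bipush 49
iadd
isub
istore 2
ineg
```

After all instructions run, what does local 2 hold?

-52

bipush 8  → 8
bipush -4 → 8 -4
bipush -7 → 8 -4 -7
swap      → 8 -7 -4
bipush 49 → 8 -7 -4 49
iadd      → 8 -7 45
isub      → 8 -52
istore 2  → 8
ineg      → -8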